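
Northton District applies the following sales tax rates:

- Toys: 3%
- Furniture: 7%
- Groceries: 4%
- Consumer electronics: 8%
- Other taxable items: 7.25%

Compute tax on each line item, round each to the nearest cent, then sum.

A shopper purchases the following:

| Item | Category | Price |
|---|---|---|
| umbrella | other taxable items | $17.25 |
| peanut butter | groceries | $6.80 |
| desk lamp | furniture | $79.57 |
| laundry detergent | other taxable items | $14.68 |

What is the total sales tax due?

Umbrella $17.25: other taxable items → 7.25% → $1.25
Peanut butter $6.80: groceries → 4% → $0.27
Desk lamp $79.57: furniture → 7% → $5.57
Laundry detergent $14.68: other taxable items → 7.25% → $1.06
Total tax = $1.25 + $0.27 + $5.57 + $1.06 = $8.15

$8.15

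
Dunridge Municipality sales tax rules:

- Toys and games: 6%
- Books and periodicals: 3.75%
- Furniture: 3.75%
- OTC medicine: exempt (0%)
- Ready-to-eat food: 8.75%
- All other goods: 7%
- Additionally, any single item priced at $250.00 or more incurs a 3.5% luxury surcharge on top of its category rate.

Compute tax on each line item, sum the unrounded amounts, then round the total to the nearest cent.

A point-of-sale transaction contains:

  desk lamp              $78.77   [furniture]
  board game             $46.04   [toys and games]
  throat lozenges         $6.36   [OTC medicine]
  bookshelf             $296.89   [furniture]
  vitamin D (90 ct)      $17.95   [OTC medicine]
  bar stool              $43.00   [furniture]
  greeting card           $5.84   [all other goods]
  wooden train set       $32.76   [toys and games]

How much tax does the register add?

$31.23

Desk lamp $78.77: furniture → 3.75% → $2.953875
Board game $46.04: toys and games → 6% → $2.7624
Throat lozenges $6.36: OTC medicine → 0% → $0.00
Bookshelf $296.89: furniture → 3.75% + 3.5% surcharge = 7.25% → $21.524525
Vitamin D (90 ct) $17.95: OTC medicine → 0% → $0.00
Bar stool $43.00: furniture → 3.75% → $1.6125
Greeting card $5.84: all other goods → 7% → $0.4088
Wooden train set $32.76: toys and games → 6% → $1.9656
Unrounded tax sum = $31.2277 → $31.23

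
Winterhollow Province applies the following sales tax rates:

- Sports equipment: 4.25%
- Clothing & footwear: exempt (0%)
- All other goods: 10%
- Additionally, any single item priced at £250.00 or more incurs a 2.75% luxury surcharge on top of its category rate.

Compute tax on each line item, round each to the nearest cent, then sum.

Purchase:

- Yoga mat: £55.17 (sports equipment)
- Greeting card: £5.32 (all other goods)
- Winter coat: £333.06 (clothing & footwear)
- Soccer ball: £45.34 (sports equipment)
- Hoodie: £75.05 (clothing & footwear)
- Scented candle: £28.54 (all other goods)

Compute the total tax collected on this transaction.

£16.81

Yoga mat £55.17: sports equipment → 4.25% → £2.34
Greeting card £5.32: all other goods → 10% → £0.53
Winter coat £333.06: clothing & footwear → 0% + 2.75% surcharge = 2.75% → £9.16
Soccer ball £45.34: sports equipment → 4.25% → £1.93
Hoodie £75.05: clothing & footwear → 0% → £0.00
Scented candle £28.54: all other goods → 10% → £2.85
Total tax = £2.34 + £0.53 + £9.16 + £1.93 + £2.85 = £16.81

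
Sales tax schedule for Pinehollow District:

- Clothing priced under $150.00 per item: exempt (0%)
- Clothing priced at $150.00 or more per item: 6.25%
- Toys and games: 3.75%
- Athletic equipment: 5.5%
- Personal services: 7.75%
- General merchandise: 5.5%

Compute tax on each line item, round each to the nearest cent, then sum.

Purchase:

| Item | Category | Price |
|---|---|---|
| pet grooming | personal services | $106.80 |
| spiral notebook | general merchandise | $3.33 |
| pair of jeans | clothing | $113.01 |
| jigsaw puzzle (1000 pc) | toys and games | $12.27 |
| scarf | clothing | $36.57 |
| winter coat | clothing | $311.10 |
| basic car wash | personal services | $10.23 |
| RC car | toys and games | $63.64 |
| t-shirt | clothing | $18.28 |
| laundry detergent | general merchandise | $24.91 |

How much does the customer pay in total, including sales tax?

Pet grooming $106.80: personal services → 7.75% → $8.28
Spiral notebook $3.33: general merchandise → 5.5% → $0.18
Pair of jeans $113.01: clothing, under $150.00 → 0% → $0.00
Jigsaw puzzle (1000 pc) $12.27: toys and games → 3.75% → $0.46
Scarf $36.57: clothing, under $150.00 → 0% → $0.00
Winter coat $311.10: clothing, $150.00 or more → 6.25% → $19.44
Basic car wash $10.23: personal services → 7.75% → $0.79
RC car $63.64: toys and games → 3.75% → $2.39
T-shirt $18.28: clothing, under $150.00 → 0% → $0.00
Laundry detergent $24.91: general merchandise → 5.5% → $1.37
Subtotal = $700.14; tax = $32.91; total due = $733.05

$733.05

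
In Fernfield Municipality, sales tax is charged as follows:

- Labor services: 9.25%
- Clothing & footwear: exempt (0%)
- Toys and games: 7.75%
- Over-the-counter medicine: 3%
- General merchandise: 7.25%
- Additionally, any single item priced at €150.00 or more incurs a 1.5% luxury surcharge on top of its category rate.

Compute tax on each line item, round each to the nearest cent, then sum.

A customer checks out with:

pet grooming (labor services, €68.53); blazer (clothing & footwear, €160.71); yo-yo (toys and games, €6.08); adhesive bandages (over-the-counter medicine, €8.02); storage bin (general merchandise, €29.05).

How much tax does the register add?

€11.57

Pet grooming €68.53: labor services → 9.25% → €6.34
Blazer €160.71: clothing & footwear → 0% + 1.5% surcharge = 1.5% → €2.41
Yo-yo €6.08: toys and games → 7.75% → €0.47
Adhesive bandages €8.02: over-the-counter medicine → 3% → €0.24
Storage bin €29.05: general merchandise → 7.25% → €2.11
Total tax = €6.34 + €2.41 + €0.47 + €0.24 + €2.11 = €11.57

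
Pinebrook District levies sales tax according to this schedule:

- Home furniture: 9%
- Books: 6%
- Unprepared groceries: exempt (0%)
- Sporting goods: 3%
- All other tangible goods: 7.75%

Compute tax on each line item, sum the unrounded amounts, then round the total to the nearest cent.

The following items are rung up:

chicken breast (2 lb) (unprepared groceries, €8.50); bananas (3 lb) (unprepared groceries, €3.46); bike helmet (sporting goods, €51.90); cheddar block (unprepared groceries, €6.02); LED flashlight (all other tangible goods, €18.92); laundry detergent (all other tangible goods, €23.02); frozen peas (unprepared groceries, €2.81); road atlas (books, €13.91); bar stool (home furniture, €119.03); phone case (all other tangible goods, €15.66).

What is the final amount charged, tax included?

€280.80

Chicken breast (2 lb) €8.50: unprepared groceries → 0% → €0.00
Bananas (3 lb) €3.46: unprepared groceries → 0% → €0.00
Bike helmet €51.90: sporting goods → 3% → €1.557
Cheddar block €6.02: unprepared groceries → 0% → €0.00
LED flashlight €18.92: all other tangible goods → 7.75% → €1.4663
Laundry detergent €23.02: all other tangible goods → 7.75% → €1.78405
Frozen peas €2.81: unprepared groceries → 0% → €0.00
Road atlas €13.91: books → 6% → €0.8346
Bar stool €119.03: home furniture → 9% → €10.7127
Phone case €15.66: all other tangible goods → 7.75% → €1.21365
Subtotal = €263.23; unrounded tax = €17.5683 → €17.57; total due = €280.80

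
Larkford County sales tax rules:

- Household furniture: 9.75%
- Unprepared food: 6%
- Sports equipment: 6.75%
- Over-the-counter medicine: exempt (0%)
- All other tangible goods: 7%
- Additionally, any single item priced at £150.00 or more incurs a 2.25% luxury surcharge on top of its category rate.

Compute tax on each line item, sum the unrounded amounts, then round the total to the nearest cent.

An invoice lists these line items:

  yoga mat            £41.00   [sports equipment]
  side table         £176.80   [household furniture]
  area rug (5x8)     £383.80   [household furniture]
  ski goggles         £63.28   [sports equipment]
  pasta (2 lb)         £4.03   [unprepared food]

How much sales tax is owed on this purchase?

£74.55

Yoga mat £41.00: sports equipment → 6.75% → £2.7675
Side table £176.80: household furniture → 9.75% + 2.25% surcharge = 12% → £21.216
Area rug (5x8) £383.80: household furniture → 9.75% + 2.25% surcharge = 12% → £46.056
Ski goggles £63.28: sports equipment → 6.75% → £4.2714
Pasta (2 lb) £4.03: unprepared food → 6% → £0.2418
Unrounded tax sum = £74.5527 → £74.55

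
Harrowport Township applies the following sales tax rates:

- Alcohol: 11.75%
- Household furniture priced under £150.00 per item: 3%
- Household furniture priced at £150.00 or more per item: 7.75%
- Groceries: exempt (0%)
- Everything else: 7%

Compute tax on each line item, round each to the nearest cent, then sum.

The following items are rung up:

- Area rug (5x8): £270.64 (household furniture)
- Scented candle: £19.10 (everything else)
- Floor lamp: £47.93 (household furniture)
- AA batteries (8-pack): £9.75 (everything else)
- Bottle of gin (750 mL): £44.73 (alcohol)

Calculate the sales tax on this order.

Area rug (5x8) £270.64: household furniture, £150.00 or more → 7.75% → £20.97
Scented candle £19.10: everything else → 7% → £1.34
Floor lamp £47.93: household furniture, under £150.00 → 3% → £1.44
AA batteries (8-pack) £9.75: everything else → 7% → £0.68
Bottle of gin (750 mL) £44.73: alcohol → 11.75% → £5.26
Total tax = £20.97 + £1.34 + £1.44 + £0.68 + £5.26 = £29.69

£29.69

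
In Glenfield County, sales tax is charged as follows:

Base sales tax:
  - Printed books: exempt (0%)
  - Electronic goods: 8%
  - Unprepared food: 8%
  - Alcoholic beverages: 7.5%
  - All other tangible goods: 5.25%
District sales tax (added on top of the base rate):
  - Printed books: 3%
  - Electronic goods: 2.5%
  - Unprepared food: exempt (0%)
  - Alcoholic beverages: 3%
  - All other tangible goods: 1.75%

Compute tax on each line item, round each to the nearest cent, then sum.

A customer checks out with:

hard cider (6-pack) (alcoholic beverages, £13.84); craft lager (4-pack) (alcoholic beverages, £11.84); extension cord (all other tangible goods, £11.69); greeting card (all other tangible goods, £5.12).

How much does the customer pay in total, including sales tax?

£46.36

Hard cider (6-pack) £13.84: alcoholic beverages → 7.5% + 3% district = 10.5% → £1.45
Craft lager (4-pack) £11.84: alcoholic beverages → 7.5% + 3% district = 10.5% → £1.24
Extension cord £11.69: all other tangible goods → 5.25% + 1.75% district = 7% → £0.82
Greeting card £5.12: all other tangible goods → 5.25% + 1.75% district = 7% → £0.36
Subtotal = £42.49; tax = £3.87; total due = £46.36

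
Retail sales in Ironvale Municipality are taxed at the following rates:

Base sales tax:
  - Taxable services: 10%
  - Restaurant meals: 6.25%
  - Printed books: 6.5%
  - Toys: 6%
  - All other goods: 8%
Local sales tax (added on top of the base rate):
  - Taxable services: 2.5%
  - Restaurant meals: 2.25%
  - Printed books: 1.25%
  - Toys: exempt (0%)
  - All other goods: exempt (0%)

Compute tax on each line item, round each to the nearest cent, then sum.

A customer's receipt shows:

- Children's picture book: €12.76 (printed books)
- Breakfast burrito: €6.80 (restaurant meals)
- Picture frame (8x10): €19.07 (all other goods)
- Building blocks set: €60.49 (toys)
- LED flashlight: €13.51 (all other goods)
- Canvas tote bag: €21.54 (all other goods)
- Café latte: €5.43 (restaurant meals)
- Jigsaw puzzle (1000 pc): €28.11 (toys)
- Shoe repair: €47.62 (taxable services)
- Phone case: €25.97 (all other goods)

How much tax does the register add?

Children's picture book €12.76: printed books → 6.5% + 1.25% local = 7.75% → €0.99
Breakfast burrito €6.80: restaurant meals → 6.25% + 2.25% local = 8.5% → €0.58
Picture frame (8x10) €19.07: all other goods → 8% + 0% local = 8% → €1.53
Building blocks set €60.49: toys → 6% + 0% local = 6% → €3.63
LED flashlight €13.51: all other goods → 8% + 0% local = 8% → €1.08
Canvas tote bag €21.54: all other goods → 8% + 0% local = 8% → €1.72
Café latte €5.43: restaurant meals → 6.25% + 2.25% local = 8.5% → €0.46
Jigsaw puzzle (1000 pc) €28.11: toys → 6% + 0% local = 6% → €1.69
Shoe repair €47.62: taxable services → 10% + 2.5% local = 12.5% → €5.95
Phone case €25.97: all other goods → 8% + 0% local = 8% → €2.08
Total tax = €0.99 + €0.58 + €1.53 + €3.63 + €1.08 + €1.72 + €0.46 + €1.69 + €5.95 + €2.08 = €19.71

€19.71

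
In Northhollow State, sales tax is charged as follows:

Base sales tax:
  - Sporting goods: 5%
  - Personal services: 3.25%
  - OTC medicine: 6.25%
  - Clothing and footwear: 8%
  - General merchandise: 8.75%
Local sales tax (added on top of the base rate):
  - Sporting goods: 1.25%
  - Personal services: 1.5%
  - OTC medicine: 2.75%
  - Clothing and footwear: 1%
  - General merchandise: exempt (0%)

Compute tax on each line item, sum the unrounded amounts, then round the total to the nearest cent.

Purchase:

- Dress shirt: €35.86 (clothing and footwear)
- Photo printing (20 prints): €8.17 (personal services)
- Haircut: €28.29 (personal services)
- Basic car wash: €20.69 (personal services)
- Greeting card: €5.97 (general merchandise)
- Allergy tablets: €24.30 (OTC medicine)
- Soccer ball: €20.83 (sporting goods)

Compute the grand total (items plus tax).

Dress shirt €35.86: clothing and footwear → 8% + 1% local = 9% → €3.2274
Photo printing (20 prints) €8.17: personal services → 3.25% + 1.5% local = 4.75% → €0.388075
Haircut €28.29: personal services → 3.25% + 1.5% local = 4.75% → €1.343775
Basic car wash €20.69: personal services → 3.25% + 1.5% local = 4.75% → €0.982775
Greeting card €5.97: general merchandise → 8.75% + 0% local = 8.75% → €0.522375
Allergy tablets €24.30: OTC medicine → 6.25% + 2.75% local = 9% → €2.187
Soccer ball €20.83: sporting goods → 5% + 1.25% local = 6.25% → €1.301875
Subtotal = €144.11; unrounded tax = €9.953275 → €9.95; total due = €154.06

€154.06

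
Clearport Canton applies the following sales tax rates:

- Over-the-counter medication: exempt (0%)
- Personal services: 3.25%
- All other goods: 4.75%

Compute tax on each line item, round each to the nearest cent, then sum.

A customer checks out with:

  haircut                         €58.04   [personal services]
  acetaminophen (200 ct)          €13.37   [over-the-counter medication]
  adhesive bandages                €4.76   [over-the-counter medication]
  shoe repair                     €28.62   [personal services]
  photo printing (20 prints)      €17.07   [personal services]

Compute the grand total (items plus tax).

Haircut €58.04: personal services → 3.25% → €1.89
Acetaminophen (200 ct) €13.37: over-the-counter medication → 0% → €0.00
Adhesive bandages €4.76: over-the-counter medication → 0% → €0.00
Shoe repair €28.62: personal services → 3.25% → €0.93
Photo printing (20 prints) €17.07: personal services → 3.25% → €0.55
Subtotal = €121.86; tax = €3.37; total due = €125.23

€125.23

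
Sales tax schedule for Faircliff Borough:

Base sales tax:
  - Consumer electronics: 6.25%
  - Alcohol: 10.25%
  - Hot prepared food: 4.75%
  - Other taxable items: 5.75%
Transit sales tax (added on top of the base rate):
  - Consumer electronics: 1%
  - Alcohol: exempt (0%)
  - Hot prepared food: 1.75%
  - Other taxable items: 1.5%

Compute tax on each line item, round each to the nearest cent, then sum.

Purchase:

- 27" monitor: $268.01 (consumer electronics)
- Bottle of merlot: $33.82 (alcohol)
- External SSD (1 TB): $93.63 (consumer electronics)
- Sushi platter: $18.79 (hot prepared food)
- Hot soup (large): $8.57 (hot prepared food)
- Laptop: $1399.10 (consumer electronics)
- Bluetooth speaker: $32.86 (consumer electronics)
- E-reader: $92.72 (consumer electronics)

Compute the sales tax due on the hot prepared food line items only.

$1.78

Sushi platter $18.79: hot prepared food → 4.75% + 1.75% transit = 6.5% → $1.22
Hot soup (large) $8.57: hot prepared food → 4.75% + 1.75% transit = 6.5% → $0.56
Tax on hot prepared food = $1.22 + $0.56 = $1.78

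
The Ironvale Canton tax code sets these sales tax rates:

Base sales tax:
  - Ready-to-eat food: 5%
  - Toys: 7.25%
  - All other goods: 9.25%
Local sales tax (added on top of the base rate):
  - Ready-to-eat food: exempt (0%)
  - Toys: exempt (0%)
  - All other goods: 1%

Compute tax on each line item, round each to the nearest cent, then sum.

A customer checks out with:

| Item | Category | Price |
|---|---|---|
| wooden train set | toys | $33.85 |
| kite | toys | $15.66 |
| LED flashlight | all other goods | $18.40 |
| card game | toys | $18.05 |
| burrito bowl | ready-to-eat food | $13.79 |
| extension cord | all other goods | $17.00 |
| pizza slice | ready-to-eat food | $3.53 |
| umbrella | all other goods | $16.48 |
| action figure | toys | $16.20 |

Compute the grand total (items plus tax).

Wooden train set $33.85: toys → 7.25% + 0% local = 7.25% → $2.45
Kite $15.66: toys → 7.25% + 0% local = 7.25% → $1.14
LED flashlight $18.40: all other goods → 9.25% + 1% local = 10.25% → $1.89
Card game $18.05: toys → 7.25% + 0% local = 7.25% → $1.31
Burrito bowl $13.79: ready-to-eat food → 5% + 0% local = 5% → $0.69
Extension cord $17.00: all other goods → 9.25% + 1% local = 10.25% → $1.74
Pizza slice $3.53: ready-to-eat food → 5% + 0% local = 5% → $0.18
Umbrella $16.48: all other goods → 9.25% + 1% local = 10.25% → $1.69
Action figure $16.20: toys → 7.25% + 0% local = 7.25% → $1.17
Subtotal = $152.96; tax = $12.26; total due = $165.22

$165.22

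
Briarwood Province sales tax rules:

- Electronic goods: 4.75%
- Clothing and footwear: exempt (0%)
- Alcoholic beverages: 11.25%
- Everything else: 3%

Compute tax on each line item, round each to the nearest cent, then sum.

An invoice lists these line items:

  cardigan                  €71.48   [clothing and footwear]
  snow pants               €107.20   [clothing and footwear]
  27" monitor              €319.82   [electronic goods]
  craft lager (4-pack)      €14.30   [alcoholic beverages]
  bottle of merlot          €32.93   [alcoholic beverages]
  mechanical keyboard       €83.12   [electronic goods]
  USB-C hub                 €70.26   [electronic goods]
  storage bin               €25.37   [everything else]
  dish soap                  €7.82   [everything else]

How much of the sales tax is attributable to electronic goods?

27" monitor €319.82: electronic goods → 4.75% → €15.19
Mechanical keyboard €83.12: electronic goods → 4.75% → €3.95
USB-C hub €70.26: electronic goods → 4.75% → €3.34
Tax on electronic goods = €15.19 + €3.95 + €3.34 = €22.48

€22.48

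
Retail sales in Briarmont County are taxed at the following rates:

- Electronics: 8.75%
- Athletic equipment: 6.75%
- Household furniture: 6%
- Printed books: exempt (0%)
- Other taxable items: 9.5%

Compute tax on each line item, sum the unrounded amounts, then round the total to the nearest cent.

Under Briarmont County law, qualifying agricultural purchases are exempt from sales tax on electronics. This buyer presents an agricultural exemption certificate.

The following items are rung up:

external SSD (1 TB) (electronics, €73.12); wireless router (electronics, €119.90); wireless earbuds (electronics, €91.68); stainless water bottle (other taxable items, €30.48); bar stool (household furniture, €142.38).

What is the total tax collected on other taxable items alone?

Stainless water bottle €30.48: other taxable items → 9.5% → €2.8956
Tax on other taxable items: unrounded sum = €2.8956 → €2.90

€2.90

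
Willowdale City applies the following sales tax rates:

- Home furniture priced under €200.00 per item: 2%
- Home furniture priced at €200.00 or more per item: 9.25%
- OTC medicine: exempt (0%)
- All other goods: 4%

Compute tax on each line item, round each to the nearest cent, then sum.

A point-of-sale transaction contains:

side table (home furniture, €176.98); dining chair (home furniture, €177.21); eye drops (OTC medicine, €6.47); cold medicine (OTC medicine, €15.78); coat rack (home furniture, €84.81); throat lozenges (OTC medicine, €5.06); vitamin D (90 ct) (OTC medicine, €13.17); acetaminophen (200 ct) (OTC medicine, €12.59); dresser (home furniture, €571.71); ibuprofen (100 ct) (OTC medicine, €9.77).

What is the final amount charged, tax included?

Side table €176.98: home furniture, under €200.00 → 2% → €3.54
Dining chair €177.21: home furniture, under €200.00 → 2% → €3.54
Eye drops €6.47: OTC medicine → 0% → €0.00
Cold medicine €15.78: OTC medicine → 0% → €0.00
Coat rack €84.81: home furniture, under €200.00 → 2% → €1.70
Throat lozenges €5.06: OTC medicine → 0% → €0.00
Vitamin D (90 ct) €13.17: OTC medicine → 0% → €0.00
Acetaminophen (200 ct) €12.59: OTC medicine → 0% → €0.00
Dresser €571.71: home furniture, €200.00 or more → 9.25% → €52.88
Ibuprofen (100 ct) €9.77: OTC medicine → 0% → €0.00
Subtotal = €1073.55; tax = €61.66; total due = €1135.21

€1135.21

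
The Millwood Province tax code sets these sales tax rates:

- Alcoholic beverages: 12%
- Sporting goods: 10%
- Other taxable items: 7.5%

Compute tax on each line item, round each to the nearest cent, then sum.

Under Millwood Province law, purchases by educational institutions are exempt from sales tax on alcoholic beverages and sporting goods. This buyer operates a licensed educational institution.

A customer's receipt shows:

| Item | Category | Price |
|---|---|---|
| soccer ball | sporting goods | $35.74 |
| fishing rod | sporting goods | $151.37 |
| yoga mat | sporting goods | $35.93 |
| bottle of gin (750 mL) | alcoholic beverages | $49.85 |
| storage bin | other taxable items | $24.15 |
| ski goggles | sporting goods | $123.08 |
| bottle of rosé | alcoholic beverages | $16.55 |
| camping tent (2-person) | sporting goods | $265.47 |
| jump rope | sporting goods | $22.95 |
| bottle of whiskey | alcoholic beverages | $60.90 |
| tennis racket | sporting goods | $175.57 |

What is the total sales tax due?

$1.81

Soccer ball $35.74: sporting goods, buyer-exempt → 0% → $0.00
Fishing rod $151.37: sporting goods, buyer-exempt → 0% → $0.00
Yoga mat $35.93: sporting goods, buyer-exempt → 0% → $0.00
Bottle of gin (750 mL) $49.85: alcoholic beverages, buyer-exempt → 0% → $0.00
Storage bin $24.15: other taxable items → 7.5% → $1.81
Ski goggles $123.08: sporting goods, buyer-exempt → 0% → $0.00
Bottle of rosé $16.55: alcoholic beverages, buyer-exempt → 0% → $0.00
Camping tent (2-person) $265.47: sporting goods, buyer-exempt → 0% → $0.00
Jump rope $22.95: sporting goods, buyer-exempt → 0% → $0.00
Bottle of whiskey $60.90: alcoholic beverages, buyer-exempt → 0% → $0.00
Tennis racket $175.57: sporting goods, buyer-exempt → 0% → $0.00
Total tax = $1.81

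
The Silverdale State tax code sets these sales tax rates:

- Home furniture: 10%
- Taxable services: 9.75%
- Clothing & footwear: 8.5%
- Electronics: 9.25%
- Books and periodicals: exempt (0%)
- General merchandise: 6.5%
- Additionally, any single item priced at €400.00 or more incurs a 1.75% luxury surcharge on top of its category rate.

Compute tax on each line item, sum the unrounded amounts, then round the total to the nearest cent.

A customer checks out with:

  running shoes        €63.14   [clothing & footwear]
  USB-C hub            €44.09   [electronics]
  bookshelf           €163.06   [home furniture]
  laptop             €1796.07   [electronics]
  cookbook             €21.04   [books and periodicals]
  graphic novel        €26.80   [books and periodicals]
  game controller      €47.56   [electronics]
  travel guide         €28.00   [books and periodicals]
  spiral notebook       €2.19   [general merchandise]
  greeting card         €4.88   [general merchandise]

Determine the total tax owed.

€228.18

Running shoes €63.14: clothing & footwear → 8.5% → €5.3669
USB-C hub €44.09: electronics → 9.25% → €4.078325
Bookshelf €163.06: home furniture → 10% → €16.306
Laptop €1796.07: electronics → 9.25% + 1.75% surcharge = 11% → €197.5677
Cookbook €21.04: books and periodicals → 0% → €0.00
Graphic novel €26.80: books and periodicals → 0% → €0.00
Game controller €47.56: electronics → 9.25% → €4.3993
Travel guide €28.00: books and periodicals → 0% → €0.00
Spiral notebook €2.19: general merchandise → 6.5% → €0.14235
Greeting card €4.88: general merchandise → 6.5% → €0.3172
Unrounded tax sum = €228.177775 → €228.18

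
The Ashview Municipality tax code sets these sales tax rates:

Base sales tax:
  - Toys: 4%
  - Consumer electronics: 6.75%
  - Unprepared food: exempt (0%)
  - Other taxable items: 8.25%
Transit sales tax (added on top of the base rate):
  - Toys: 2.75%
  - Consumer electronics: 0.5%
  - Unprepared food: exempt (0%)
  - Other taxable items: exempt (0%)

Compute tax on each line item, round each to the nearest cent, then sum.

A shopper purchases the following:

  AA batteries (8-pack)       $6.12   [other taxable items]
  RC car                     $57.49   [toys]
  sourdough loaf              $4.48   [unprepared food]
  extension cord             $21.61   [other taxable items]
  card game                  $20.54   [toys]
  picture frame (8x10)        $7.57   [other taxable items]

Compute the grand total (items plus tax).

AA batteries (8-pack) $6.12: other taxable items → 8.25% + 0% transit = 8.25% → $0.50
RC car $57.49: toys → 4% + 2.75% transit = 6.75% → $3.88
Sourdough loaf $4.48: unprepared food → 0% + 0% transit = 0% → $0.00
Extension cord $21.61: other taxable items → 8.25% + 0% transit = 8.25% → $1.78
Card game $20.54: toys → 4% + 2.75% transit = 6.75% → $1.39
Picture frame (8x10) $7.57: other taxable items → 8.25% + 0% transit = 8.25% → $0.62
Subtotal = $117.81; tax = $8.17; total due = $125.98

$125.98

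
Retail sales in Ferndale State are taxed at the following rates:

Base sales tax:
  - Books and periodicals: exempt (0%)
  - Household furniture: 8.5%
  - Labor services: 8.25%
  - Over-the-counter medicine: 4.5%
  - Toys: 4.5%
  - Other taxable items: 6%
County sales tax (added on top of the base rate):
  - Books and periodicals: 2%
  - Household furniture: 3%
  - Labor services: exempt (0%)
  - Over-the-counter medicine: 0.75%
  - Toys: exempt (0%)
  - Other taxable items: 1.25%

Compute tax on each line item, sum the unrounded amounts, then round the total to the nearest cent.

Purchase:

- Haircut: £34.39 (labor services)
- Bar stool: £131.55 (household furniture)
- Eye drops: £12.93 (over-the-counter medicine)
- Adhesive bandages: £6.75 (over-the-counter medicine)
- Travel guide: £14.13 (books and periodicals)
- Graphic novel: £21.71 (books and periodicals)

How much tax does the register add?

Haircut £34.39: labor services → 8.25% + 0% county = 8.25% → £2.837175
Bar stool £131.55: household furniture → 8.5% + 3% county = 11.5% → £15.12825
Eye drops £12.93: over-the-counter medicine → 4.5% + 0.75% county = 5.25% → £0.678825
Adhesive bandages £6.75: over-the-counter medicine → 4.5% + 0.75% county = 5.25% → £0.354375
Travel guide £14.13: books and periodicals → 0% + 2% county = 2% → £0.2826
Graphic novel £21.71: books and periodicals → 0% + 2% county = 2% → £0.4342
Unrounded tax sum = £19.715425 → £19.72

£19.72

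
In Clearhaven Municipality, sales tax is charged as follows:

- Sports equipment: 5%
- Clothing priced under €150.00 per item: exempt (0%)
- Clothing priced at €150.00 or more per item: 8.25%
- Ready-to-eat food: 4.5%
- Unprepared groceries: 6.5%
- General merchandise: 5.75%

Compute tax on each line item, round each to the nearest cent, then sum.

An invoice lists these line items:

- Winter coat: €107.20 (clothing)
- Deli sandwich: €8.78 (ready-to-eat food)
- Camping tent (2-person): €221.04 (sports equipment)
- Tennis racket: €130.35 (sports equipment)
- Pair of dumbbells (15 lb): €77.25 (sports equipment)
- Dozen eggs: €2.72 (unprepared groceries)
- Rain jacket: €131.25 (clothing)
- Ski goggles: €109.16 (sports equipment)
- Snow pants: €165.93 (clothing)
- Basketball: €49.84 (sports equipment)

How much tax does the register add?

Winter coat €107.20: clothing, under €150.00 → 0% → €0.00
Deli sandwich €8.78: ready-to-eat food → 4.5% → €0.40
Camping tent (2-person) €221.04: sports equipment → 5% → €11.05
Tennis racket €130.35: sports equipment → 5% → €6.52
Pair of dumbbells (15 lb) €77.25: sports equipment → 5% → €3.86
Dozen eggs €2.72: unprepared groceries → 6.5% → €0.18
Rain jacket €131.25: clothing, under €150.00 → 0% → €0.00
Ski goggles €109.16: sports equipment → 5% → €5.46
Snow pants €165.93: clothing, €150.00 or more → 8.25% → €13.69
Basketball €49.84: sports equipment → 5% → €2.49
Total tax = €0.40 + €11.05 + €6.52 + €3.86 + €0.18 + €5.46 + €13.69 + €2.49 = €43.65

€43.65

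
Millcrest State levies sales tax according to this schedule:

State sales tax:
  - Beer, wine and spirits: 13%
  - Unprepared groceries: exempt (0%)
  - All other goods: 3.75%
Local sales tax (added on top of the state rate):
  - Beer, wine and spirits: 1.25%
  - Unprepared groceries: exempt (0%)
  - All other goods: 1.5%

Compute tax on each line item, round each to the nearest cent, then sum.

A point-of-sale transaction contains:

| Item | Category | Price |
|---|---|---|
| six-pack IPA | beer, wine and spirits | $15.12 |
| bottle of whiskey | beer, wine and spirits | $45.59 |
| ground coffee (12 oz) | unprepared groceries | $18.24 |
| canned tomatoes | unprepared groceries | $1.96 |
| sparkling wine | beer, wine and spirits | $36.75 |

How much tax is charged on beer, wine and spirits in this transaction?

$13.89

Six-pack IPA $15.12: beer, wine and spirits → 13% + 1.25% local = 14.25% → $2.15
Bottle of whiskey $45.59: beer, wine and spirits → 13% + 1.25% local = 14.25% → $6.50
Sparkling wine $36.75: beer, wine and spirits → 13% + 1.25% local = 14.25% → $5.24
Tax on beer, wine and spirits = $2.15 + $6.50 + $5.24 = $13.89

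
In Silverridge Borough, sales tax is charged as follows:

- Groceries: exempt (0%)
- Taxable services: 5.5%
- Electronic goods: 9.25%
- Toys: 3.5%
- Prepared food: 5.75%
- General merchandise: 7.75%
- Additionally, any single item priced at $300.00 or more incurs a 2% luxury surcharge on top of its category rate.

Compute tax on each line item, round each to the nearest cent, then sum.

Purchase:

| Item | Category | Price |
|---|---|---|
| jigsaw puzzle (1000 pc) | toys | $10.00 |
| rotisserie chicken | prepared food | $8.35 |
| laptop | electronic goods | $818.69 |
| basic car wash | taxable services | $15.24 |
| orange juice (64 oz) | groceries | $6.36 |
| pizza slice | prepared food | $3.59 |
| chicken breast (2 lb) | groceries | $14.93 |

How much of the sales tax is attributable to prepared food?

$0.69

Rotisserie chicken $8.35: prepared food → 5.75% → $0.48
Pizza slice $3.59: prepared food → 5.75% → $0.21
Tax on prepared food = $0.48 + $0.21 = $0.69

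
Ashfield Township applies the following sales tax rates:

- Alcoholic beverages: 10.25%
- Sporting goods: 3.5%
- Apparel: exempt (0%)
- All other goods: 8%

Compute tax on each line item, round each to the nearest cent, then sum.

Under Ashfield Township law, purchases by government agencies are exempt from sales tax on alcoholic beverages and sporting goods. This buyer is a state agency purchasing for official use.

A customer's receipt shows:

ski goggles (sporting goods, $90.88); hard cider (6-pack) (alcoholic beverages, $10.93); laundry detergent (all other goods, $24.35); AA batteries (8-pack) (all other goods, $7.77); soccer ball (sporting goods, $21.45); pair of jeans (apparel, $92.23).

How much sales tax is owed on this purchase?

Ski goggles $90.88: sporting goods, buyer-exempt → 0% → $0.00
Hard cider (6-pack) $10.93: alcoholic beverages, buyer-exempt → 0% → $0.00
Laundry detergent $24.35: all other goods → 8% → $1.95
AA batteries (8-pack) $7.77: all other goods → 8% → $0.62
Soccer ball $21.45: sporting goods, buyer-exempt → 0% → $0.00
Pair of jeans $92.23: apparel → 0% → $0.00
Total tax = $1.95 + $0.62 = $2.57

$2.57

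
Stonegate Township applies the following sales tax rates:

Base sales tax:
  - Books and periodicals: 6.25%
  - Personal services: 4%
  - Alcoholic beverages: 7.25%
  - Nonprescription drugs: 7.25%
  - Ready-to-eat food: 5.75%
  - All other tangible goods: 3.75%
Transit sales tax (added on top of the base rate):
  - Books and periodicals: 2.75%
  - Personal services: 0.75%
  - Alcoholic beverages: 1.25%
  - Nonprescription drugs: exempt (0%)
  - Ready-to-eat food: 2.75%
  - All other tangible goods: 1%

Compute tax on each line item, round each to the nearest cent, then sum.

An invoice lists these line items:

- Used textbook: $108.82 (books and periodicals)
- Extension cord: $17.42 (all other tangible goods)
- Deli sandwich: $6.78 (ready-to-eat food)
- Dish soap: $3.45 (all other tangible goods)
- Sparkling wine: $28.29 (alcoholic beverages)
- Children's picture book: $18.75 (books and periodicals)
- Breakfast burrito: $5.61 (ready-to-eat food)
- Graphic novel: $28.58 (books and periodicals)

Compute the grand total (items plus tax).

Used textbook $108.82: books and periodicals → 6.25% + 2.75% transit = 9% → $9.79
Extension cord $17.42: all other tangible goods → 3.75% + 1% transit = 4.75% → $0.83
Deli sandwich $6.78: ready-to-eat food → 5.75% + 2.75% transit = 8.5% → $0.58
Dish soap $3.45: all other tangible goods → 3.75% + 1% transit = 4.75% → $0.16
Sparkling wine $28.29: alcoholic beverages → 7.25% + 1.25% transit = 8.5% → $2.40
Children's picture book $18.75: books and periodicals → 6.25% + 2.75% transit = 9% → $1.69
Breakfast burrito $5.61: ready-to-eat food → 5.75% + 2.75% transit = 8.5% → $0.48
Graphic novel $28.58: books and periodicals → 6.25% + 2.75% transit = 9% → $2.57
Subtotal = $217.70; tax = $18.50; total due = $236.20

$236.20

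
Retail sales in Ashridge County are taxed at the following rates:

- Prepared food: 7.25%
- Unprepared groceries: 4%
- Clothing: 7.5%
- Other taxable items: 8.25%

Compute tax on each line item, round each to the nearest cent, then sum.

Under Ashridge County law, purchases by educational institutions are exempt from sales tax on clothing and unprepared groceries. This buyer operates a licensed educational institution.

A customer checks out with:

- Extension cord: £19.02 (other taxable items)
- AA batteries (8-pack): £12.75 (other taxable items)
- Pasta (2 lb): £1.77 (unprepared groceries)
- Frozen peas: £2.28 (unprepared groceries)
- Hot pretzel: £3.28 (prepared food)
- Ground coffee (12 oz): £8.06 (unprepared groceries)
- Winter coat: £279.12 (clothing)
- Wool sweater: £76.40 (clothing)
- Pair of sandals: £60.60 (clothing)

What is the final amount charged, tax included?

£466.14

Extension cord £19.02: other taxable items → 8.25% → £1.57
AA batteries (8-pack) £12.75: other taxable items → 8.25% → £1.05
Pasta (2 lb) £1.77: unprepared groceries, buyer-exempt → 0% → £0.00
Frozen peas £2.28: unprepared groceries, buyer-exempt → 0% → £0.00
Hot pretzel £3.28: prepared food → 7.25% → £0.24
Ground coffee (12 oz) £8.06: unprepared groceries, buyer-exempt → 0% → £0.00
Winter coat £279.12: clothing, buyer-exempt → 0% → £0.00
Wool sweater £76.40: clothing, buyer-exempt → 0% → £0.00
Pair of sandals £60.60: clothing, buyer-exempt → 0% → £0.00
Subtotal = £463.28; tax = £2.86; total due = £466.14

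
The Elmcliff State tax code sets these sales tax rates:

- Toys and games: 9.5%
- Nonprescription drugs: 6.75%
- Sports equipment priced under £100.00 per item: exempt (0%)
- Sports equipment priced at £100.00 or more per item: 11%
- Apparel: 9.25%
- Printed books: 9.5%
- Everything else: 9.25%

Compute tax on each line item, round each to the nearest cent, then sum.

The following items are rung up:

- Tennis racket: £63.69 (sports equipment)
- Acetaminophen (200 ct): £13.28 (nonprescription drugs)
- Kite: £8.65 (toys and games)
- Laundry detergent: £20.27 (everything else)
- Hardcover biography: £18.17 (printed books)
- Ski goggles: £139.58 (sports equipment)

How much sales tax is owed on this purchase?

£20.67

Tennis racket £63.69: sports equipment, under £100.00 → 0% → £0.00
Acetaminophen (200 ct) £13.28: nonprescription drugs → 6.75% → £0.90
Kite £8.65: toys and games → 9.5% → £0.82
Laundry detergent £20.27: everything else → 9.25% → £1.87
Hardcover biography £18.17: printed books → 9.5% → £1.73
Ski goggles £139.58: sports equipment, £100.00 or more → 11% → £15.35
Total tax = £0.90 + £0.82 + £1.87 + £1.73 + £15.35 = £20.67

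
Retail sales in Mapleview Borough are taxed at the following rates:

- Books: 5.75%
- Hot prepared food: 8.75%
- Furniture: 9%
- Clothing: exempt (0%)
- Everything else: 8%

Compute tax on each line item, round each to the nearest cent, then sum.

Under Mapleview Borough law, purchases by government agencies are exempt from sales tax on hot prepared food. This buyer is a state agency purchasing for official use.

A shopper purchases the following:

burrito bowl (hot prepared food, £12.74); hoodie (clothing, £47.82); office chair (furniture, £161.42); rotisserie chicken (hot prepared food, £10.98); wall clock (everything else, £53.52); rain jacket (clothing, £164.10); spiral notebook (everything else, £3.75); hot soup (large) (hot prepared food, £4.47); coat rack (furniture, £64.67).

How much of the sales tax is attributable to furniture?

Office chair £161.42: furniture → 9% → £14.53
Coat rack £64.67: furniture → 9% → £5.82
Tax on furniture = £14.53 + £5.82 = £20.35

£20.35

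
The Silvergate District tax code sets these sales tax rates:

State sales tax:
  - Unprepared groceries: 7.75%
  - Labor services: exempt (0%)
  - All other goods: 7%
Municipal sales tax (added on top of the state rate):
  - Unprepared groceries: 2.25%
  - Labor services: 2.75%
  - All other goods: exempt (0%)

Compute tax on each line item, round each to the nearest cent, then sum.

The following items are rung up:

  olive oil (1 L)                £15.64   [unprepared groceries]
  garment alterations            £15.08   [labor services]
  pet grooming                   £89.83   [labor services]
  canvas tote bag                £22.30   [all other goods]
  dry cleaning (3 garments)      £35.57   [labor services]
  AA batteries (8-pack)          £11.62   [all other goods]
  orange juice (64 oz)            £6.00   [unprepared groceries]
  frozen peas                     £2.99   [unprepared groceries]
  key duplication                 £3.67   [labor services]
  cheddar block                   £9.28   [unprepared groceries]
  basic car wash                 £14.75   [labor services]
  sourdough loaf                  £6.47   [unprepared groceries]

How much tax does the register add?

Olive oil (1 L) £15.64: unprepared groceries → 7.75% + 2.25% municipal = 10% → £1.56
Garment alterations £15.08: labor services → 0% + 2.75% municipal = 2.75% → £0.41
Pet grooming £89.83: labor services → 0% + 2.75% municipal = 2.75% → £2.47
Canvas tote bag £22.30: all other goods → 7% + 0% municipal = 7% → £1.56
Dry cleaning (3 garments) £35.57: labor services → 0% + 2.75% municipal = 2.75% → £0.98
AA batteries (8-pack) £11.62: all other goods → 7% + 0% municipal = 7% → £0.81
Orange juice (64 oz) £6.00: unprepared groceries → 7.75% + 2.25% municipal = 10% → £0.60
Frozen peas £2.99: unprepared groceries → 7.75% + 2.25% municipal = 10% → £0.30
Key duplication £3.67: labor services → 0% + 2.75% municipal = 2.75% → £0.10
Cheddar block £9.28: unprepared groceries → 7.75% + 2.25% municipal = 10% → £0.93
Basic car wash £14.75: labor services → 0% + 2.75% municipal = 2.75% → £0.41
Sourdough loaf £6.47: unprepared groceries → 7.75% + 2.25% municipal = 10% → £0.65
Total tax = £1.56 + £0.41 + £2.47 + £1.56 + £0.98 + £0.81 + £0.60 + £0.30 + £0.10 + £0.93 + £0.41 + £0.65 = £10.78

£10.78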